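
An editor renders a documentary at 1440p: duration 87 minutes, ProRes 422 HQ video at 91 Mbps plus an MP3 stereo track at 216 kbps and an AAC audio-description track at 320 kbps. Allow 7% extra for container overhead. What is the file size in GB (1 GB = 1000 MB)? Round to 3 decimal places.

63.908 GB

87 min = 5220 s
Audio total: 216 + 320 = 536 kbps = 0.536 Mbps.
Total bitrate: 91 + 0.536 = 91.536 Mbps.
Stream data: 91.536 Mbps × 5220 s = 477817.9 Mb.
With 7% container overhead: ×1.07.
511,265 Mb ÷ 8 = 63,908 MB → 63.91 GB.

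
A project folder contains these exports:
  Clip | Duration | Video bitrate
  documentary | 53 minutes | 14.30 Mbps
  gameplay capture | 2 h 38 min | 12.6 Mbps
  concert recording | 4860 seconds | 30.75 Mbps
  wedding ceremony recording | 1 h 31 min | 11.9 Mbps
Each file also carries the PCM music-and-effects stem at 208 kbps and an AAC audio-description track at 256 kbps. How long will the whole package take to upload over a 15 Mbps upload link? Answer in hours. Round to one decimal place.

7.2 hours

Audio total: 208 + 256 = 464 kbps = 0.464 Mbps.
documentary: 14.764 Mbps × 3180 s = 46949.5 Mb
gameplay capture: 13.064 Mbps × 9480 s = 123846.7 Mb
concert recording: 31.214 Mbps × 4860 s = 151700.0 Mb
wedding ceremony recording: 12.364 Mbps × 5460 s = 67507.4 Mb
Total: 390003.7 Mb = 48750.5 MB.
At 15 Mbps: 390003.7 / 15 = 26000 s ≈ 7.22 hours.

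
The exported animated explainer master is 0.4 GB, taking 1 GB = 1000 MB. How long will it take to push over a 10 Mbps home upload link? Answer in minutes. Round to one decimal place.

File: 0.4 GB = 3200.0 Mb.
At 10 Mbps: 3200.0 / 10 = 320.0 s ≈ 5.33 minutes.

5.3 minutes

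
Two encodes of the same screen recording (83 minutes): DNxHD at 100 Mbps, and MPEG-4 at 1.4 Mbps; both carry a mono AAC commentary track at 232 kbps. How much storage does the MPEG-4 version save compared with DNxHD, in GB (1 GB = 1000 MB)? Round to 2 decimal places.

83 min = 4980 s
Audio: 232 kbps = 0.232 Mbps.
DNxHD: 100.232 Mbps × 4980 s = 499155.4 Mb = 62.394 GB.
MPEG-4: 1.632 Mbps × 4980 s = 8127.4 Mb = 1.016 GB.
Saving: 62.394 − 1.016 = 61.379 GB.

61.38 GB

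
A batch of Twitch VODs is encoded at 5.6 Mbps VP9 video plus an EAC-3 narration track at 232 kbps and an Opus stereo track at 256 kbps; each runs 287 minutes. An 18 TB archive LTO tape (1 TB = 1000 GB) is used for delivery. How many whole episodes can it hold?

287 min = 17220 s
Audio total: 232 + 256 = 488 kbps = 0.488 Mbps.
Total bitrate: 6.088 Mbps.
Per item: 6.088 Mbps × 17220 s = 104,835 Mb = 13,104 MB.
Capacity: 18 TB = 144,000,000 Mb; 1373.58 items → 1373 complete.

1373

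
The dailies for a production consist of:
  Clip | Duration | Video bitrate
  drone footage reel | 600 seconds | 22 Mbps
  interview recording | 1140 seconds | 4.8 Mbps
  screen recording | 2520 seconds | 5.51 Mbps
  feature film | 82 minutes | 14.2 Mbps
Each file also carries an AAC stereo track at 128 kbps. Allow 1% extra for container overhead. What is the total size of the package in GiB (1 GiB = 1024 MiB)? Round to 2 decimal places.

Audio: 128 kbps = 0.128 Mbps.
drone footage reel: 22.128 Mbps × 600 s × 1.01 = 13409.6 Mb
interview recording: 4.928 Mbps × 1140 s × 1.01 = 5674.1 Mb
screen recording: 5.638 Mbps × 2520 s × 1.01 = 14349.8 Mb
feature film: 14.328 Mbps × 4920 s × 1.01 = 71198.7 Mb
Total: 104632.2 Mb = 13079.0 MB.
= 12.18 GiB.

12.18 GiB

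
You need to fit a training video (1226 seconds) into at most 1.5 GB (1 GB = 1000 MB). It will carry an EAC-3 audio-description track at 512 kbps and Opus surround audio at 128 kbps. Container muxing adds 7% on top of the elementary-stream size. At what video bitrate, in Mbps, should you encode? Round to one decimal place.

Budget: 1.5 GB = 12000.0 Mb.
Stream payload after overhead: 12000.0 / 1.07 = 11215.0 Mb.
Total bitrate budget: 11215.0 Mb / 1226 s = 9.148 Mbps.
Audio total: 512 + 128 = 640 kbps = 0.640 Mbps.
Video: 9.148 − 0.640 = 8.508 Mbps.

8.5 Mbps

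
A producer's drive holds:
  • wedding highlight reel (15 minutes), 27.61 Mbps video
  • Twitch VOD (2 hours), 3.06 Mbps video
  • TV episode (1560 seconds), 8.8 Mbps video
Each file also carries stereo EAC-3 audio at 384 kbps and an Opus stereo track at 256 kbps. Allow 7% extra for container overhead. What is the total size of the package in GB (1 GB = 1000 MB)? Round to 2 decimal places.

Audio total: 384 + 256 = 640 kbps = 0.640 Mbps.
wedding highlight reel: 28.250 Mbps × 900 s × 1.07 = 27204.8 Mb
Twitch VOD: 3.700 Mbps × 7200 s × 1.07 = 28504.8 Mb
TV episode: 9.440 Mbps × 1560 s × 1.07 = 15757.2 Mb
Total: 71466.8 Mb = 8933.3 MB.
= 8.933 GB.

8.93 GB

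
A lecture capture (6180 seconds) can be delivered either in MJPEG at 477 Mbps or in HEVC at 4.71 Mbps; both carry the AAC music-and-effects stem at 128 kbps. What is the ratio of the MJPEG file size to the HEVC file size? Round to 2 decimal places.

Audio: 128 kbps = 0.128 Mbps.
MJPEG: 477.128 Mbps × 6180 s = 2948651.0 Mb = 343.268 GiB.
HEVC: 4.838 Mbps × 6180 s = 29898.8 Mb = 3.481 GiB.
Ratio: 343.268 / 3.481 = 98.621.

98.62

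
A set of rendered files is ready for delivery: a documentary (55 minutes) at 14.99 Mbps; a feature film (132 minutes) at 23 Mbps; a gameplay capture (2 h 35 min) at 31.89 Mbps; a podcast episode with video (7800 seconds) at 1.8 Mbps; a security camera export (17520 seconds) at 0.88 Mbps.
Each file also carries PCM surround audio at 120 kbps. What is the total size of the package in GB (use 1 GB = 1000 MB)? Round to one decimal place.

70.4 GB

Audio: 120 kbps = 0.120 Mbps.
documentary: 15.110 Mbps × 3300 s = 49863.0 Mb
feature film: 23.120 Mbps × 7920 s = 183110.4 Mb
gameplay capture: 32.010 Mbps × 9300 s = 297693.0 Mb
podcast episode with video: 1.920 Mbps × 7800 s = 14976.0 Mb
security camera export: 1.000 Mbps × 17520 s = 17520.0 Mb
Total: 563162.4 Mb = 70395.3 MB.
= 70.40 GB.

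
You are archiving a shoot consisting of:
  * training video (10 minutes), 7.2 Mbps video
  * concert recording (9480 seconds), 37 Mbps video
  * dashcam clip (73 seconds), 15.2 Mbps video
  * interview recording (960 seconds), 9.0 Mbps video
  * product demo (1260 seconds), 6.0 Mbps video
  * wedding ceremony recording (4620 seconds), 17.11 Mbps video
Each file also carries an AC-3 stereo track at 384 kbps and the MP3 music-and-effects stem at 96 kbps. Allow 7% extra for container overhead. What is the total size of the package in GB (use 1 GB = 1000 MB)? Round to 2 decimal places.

Audio total: 384 + 96 = 480 kbps = 0.480 Mbps.
training video: 7.680 Mbps × 600 s × 1.07 = 4930.6 Mb
concert recording: 37.480 Mbps × 9480 s × 1.07 = 380182.1 Mb
dashcam clip: 15.680 Mbps × 73 s × 1.07 = 1224.8 Mb
interview recording: 9.480 Mbps × 960 s × 1.07 = 9737.9 Mb
product demo: 6.480 Mbps × 1260 s × 1.07 = 8736.3 Mb
wedding ceremony recording: 17.590 Mbps × 4620 s × 1.07 = 86954.4 Mb
Total: 491766.1 Mb = 61470.8 MB.
= 61.47 GB.

61.47 GB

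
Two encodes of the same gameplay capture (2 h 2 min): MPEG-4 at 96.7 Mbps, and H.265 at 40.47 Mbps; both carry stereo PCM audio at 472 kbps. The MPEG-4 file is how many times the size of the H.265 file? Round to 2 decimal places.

2.37

2 h 2 min = 122 min = 7320 s
Audio: 472 kbps = 0.472 Mbps.
MPEG-4: 97.172 Mbps × 7320 s = 711299.0 Mb = 88.912 GB.
H.265: 40.942 Mbps × 7320 s = 299695.4 Mb = 37.462 GB.
Ratio: 88.912 / 37.462 = 2.373.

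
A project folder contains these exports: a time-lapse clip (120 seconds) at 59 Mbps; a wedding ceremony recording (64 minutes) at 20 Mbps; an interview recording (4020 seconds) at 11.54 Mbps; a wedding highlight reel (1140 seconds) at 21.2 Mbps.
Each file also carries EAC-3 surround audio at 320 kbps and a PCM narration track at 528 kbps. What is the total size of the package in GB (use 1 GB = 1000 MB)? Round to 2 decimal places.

Audio total: 320 + 528 = 848 kbps = 0.848 Mbps.
time-lapse clip: 59.848 Mbps × 120 s = 7181.8 Mb
wedding ceremony recording: 20.848 Mbps × 3840 s = 80056.3 Mb
interview recording: 12.388 Mbps × 4020 s = 49799.8 Mb
wedding highlight reel: 22.048 Mbps × 1140 s = 25134.7 Mb
Total: 162172.6 Mb = 20271.6 MB.
= 20.27 GB.

20.27 GB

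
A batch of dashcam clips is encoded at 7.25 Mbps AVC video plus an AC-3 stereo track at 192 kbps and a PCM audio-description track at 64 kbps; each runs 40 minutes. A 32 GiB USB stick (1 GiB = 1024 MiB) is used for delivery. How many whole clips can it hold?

15

40 min = 2400 s
Audio total: 192 + 64 = 256 kbps = 0.256 Mbps.
Total bitrate: 7.506 Mbps.
Per item: 7.506 Mbps × 2400 s = 18,014 Mb = 2,252 MB.
Capacity: 32 GiB = 274,878 Mb; 15.26 items → 15 complete.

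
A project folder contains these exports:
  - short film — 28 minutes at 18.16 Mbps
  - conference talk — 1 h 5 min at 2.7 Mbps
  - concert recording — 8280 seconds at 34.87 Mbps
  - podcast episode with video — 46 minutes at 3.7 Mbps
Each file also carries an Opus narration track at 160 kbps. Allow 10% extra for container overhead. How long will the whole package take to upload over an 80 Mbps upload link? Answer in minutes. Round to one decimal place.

Audio: 160 kbps = 0.160 Mbps.
short film: 18.320 Mbps × 1680 s × 1.10 = 33855.4 Mb
conference talk: 2.860 Mbps × 3900 s × 1.10 = 12269.4 Mb
concert recording: 35.030 Mbps × 8280 s × 1.10 = 319053.2 Mb
podcast episode with video: 3.860 Mbps × 2760 s × 1.10 = 11719.0 Mb
Total: 376897.0 Mb = 47112.1 MB.
At 80 Mbps: 376897.0 / 80 = 4711 s ≈ 78.5 minutes.

78.5 minutes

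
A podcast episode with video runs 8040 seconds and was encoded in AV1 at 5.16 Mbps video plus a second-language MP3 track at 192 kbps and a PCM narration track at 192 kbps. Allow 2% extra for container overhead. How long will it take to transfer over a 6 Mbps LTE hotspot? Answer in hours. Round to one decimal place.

2.1 hours

Audio total: 192 + 192 = 384 kbps = 0.384 Mbps.
Total bitrate: 5.544 Mbps.
File: 5.544 Mbps × 8040 s = 44573.8 Mb.
With 2% container overhead: ×1.02. → 45465.2 Mb.
At 6 Mbps: 45465.2 / 6 = 7577.5 s ≈ 2.1 hours.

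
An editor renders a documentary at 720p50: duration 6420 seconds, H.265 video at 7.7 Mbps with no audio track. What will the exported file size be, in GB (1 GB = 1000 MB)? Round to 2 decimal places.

6.18 GB

Total bitrate: 7.7 Mbps.
Stream data: 7.700 Mbps × 6420 s = 49434.0 Mb.
49,434 Mb ÷ 8 = 6,179 MB → 6.179 GB.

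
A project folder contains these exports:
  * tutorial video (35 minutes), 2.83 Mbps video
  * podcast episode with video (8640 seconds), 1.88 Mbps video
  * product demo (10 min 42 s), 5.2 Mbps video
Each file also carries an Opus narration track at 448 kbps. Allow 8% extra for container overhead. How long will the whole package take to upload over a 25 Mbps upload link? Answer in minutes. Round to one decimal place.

Audio: 448 kbps = 0.448 Mbps.
tutorial video: 3.278 Mbps × 2100 s × 1.08 = 7434.5 Mb
podcast episode with video: 2.328 Mbps × 8640 s × 1.08 = 21723.0 Mb
product demo: 5.648 Mbps × 642 s × 1.08 = 3916.1 Mb
Total: 33073.6 Mb = 4134.2 MB.
At 25 Mbps: 33073.6 / 25 = 1323 s ≈ 22 minutes.

22.0 minutes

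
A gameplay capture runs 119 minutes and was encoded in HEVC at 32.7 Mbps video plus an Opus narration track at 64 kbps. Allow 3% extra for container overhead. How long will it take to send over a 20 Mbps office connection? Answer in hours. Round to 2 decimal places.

3.35 hours

119 min = 7140 s
Audio: 64 kbps = 0.064 Mbps.
Total bitrate: 32.764 Mbps.
File: 32.764 Mbps × 7140 s = 233935.0 Mb.
With 3% container overhead: ×1.03. → 240953.0 Mb.
At 20 Mbps: 240953.0 / 20 = 12047.7 s ≈ 3.35 hours.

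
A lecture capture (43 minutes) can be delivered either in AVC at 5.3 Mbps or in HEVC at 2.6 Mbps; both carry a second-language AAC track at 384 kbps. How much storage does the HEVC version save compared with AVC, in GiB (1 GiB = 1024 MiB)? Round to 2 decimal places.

0.81 GiB

43 min = 2580 s
Audio: 384 kbps = 0.384 Mbps.
AVC: 5.684 Mbps × 2580 s = 14664.7 Mb = 1.707 GiB.
HEVC: 2.984 Mbps × 2580 s = 7698.7 Mb = 0.896 GiB.
Saving: 1.707 − 0.896 = 0.811 GiB.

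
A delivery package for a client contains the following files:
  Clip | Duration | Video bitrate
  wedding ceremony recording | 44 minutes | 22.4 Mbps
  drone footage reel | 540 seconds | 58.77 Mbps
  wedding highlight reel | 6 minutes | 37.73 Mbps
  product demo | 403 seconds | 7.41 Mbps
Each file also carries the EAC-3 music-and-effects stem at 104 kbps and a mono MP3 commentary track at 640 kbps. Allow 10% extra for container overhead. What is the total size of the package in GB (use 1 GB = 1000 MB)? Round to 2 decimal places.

Audio total: 104 + 640 = 744 kbps = 0.744 Mbps.
wedding ceremony recording: 23.144 Mbps × 2640 s × 1.10 = 67210.2 Mb
drone footage reel: 59.514 Mbps × 540 s × 1.10 = 35351.3 Mb
wedding highlight reel: 38.474 Mbps × 360 s × 1.10 = 15235.7 Mb
product demo: 8.154 Mbps × 403 s × 1.10 = 3614.7 Mb
Total: 121411.9 Mb = 15176.5 MB.
= 15.18 GB.

15.18 GB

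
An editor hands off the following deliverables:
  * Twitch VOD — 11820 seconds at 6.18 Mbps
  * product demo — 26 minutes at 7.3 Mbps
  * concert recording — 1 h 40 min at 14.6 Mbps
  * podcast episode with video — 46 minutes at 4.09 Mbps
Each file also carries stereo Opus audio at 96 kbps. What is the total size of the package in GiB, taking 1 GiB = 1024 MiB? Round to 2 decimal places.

21.59 GiB

Audio: 96 kbps = 0.096 Mbps.
Twitch VOD: 6.276 Mbps × 11820 s = 74182.3 Mb
product demo: 7.396 Mbps × 1560 s = 11537.8 Mb
concert recording: 14.696 Mbps × 6000 s = 88176.0 Mb
podcast episode with video: 4.186 Mbps × 2760 s = 11553.4 Mb
Total: 185449.4 Mb = 23181.2 MB.
= 21.59 GiB.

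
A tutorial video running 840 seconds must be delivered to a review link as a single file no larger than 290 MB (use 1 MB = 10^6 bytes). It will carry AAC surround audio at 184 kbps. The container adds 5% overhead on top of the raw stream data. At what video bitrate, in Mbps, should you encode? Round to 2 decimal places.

2.45 Mbps

Budget: 290 MB = 2320.0 Mb.
Stream payload after overhead: 2320.0 / 1.05 = 2209.5 Mb.
Total bitrate budget: 2209.5 Mb / 840 s = 2.630 Mbps.
Audio: 184 kbps = 0.184 Mbps.
Video: 2.630 − 0.184 = 2.446 Mbps.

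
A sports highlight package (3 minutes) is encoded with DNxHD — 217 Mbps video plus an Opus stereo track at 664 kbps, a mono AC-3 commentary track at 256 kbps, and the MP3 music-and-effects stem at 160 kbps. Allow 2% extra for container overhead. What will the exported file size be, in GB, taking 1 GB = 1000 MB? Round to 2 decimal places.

5.00 GB

3 min = 180 s
Audio total: 664 + 256 + 160 = 1080 kbps = 1.080 Mbps.
Total bitrate: 217 + 1.080 = 218.080 Mbps.
Stream data: 218.080 Mbps × 180 s = 39254.4 Mb.
With 2% container overhead: ×1.02.
40,039 Mb ÷ 8 = 5,005 MB → 5.005 GB.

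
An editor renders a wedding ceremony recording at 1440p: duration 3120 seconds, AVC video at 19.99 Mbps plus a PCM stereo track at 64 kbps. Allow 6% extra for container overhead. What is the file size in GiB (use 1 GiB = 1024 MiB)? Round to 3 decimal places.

7.721 GiB

Audio: 64 kbps = 0.064 Mbps.
Total bitrate: 19.99 + 0.064 = 20.054 Mbps.
Stream data: 20.054 Mbps × 3120 s = 62568.5 Mb.
With 6% container overhead: ×1.06.
66,323 Mb = 8,290,323,600 bytes ÷ 1,073,741,824 = 7.721 GiB.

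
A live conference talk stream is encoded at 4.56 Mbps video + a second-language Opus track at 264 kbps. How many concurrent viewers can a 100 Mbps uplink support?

20

Audio: 264 kbps = 0.264 Mbps.
Per-viewer media rate: 4.824 Mbps.
100 Mbps = 100.0 Mbps; 100.0 / 4.824 = 20.73 → 20 viewers.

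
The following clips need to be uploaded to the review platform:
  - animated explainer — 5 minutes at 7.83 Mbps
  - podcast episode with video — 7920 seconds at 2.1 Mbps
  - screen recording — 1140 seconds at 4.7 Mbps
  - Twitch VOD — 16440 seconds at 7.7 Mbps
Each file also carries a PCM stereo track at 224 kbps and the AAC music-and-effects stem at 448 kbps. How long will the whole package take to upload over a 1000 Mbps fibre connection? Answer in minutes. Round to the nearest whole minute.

3 minutes

Audio total: 224 + 448 = 672 kbps = 0.672 Mbps.
animated explainer: 8.502 Mbps × 300 s = 2550.6 Mb
podcast episode with video: 2.772 Mbps × 7920 s = 21954.2 Mb
screen recording: 5.372 Mbps × 1140 s = 6124.1 Mb
Twitch VOD: 8.372 Mbps × 16440 s = 137635.7 Mb
Total: 168264.6 Mb = 21033.1 MB.
At 1000 Mbps: 168264.6 / 1000 = 168 s ≈ 2.8 minutes.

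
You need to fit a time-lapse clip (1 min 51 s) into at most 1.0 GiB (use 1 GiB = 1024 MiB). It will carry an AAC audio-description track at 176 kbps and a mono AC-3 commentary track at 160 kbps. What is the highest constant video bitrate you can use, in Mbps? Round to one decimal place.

Budget: 1.0 GiB = 8589.9 Mb.
1 min 51 s = 111 s
Total bitrate budget: 8589.9 Mb / 111 s = 77.387 Mbps.
Audio total: 176 + 160 = 336 kbps = 0.336 Mbps.
Video: 77.387 − 0.336 = 77.051 Mbps.

77.1 Mbps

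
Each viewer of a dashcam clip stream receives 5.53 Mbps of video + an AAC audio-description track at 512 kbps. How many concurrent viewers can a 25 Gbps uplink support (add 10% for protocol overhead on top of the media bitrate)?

Audio: 512 kbps = 0.512 Mbps.
Per-viewer media rate: 6.042 Mbps.
On the wire with 10% overhead: 6.646 Mbps.
25 Gbps = 25,000 Mbps; 25,000 / 6.646 = 3761.55 → 3761 viewers.

3761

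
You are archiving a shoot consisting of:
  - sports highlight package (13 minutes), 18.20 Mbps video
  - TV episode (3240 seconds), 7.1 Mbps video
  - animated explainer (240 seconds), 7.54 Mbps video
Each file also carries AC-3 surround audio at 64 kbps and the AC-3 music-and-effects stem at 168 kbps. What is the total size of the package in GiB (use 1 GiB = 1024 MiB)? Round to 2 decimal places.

4.66 GiB

Audio total: 64 + 168 = 232 kbps = 0.232 Mbps.
sports highlight package: 18.432 Mbps × 780 s = 14377.0 Mb
TV episode: 7.332 Mbps × 3240 s = 23755.7 Mb
animated explainer: 7.772 Mbps × 240 s = 1865.3 Mb
Total: 39997.9 Mb = 4999.7 MB.
= 4.656 GiB.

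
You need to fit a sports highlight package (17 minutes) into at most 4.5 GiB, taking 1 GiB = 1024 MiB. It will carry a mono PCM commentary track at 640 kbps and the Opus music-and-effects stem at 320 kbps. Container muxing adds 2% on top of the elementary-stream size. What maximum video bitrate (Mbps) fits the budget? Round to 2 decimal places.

Budget: 4.5 GiB = 38654.7 Mb.
Stream payload after overhead: 38654.7 / 1.02 = 37896.8 Mb.
17 min = 1020 s
Total bitrate budget: 37896.8 Mb / 1020 s = 37.154 Mbps.
Audio total: 640 + 320 = 960 kbps = 0.960 Mbps.
Video: 37.154 − 0.960 = 36.194 Mbps.

36.19 Mbps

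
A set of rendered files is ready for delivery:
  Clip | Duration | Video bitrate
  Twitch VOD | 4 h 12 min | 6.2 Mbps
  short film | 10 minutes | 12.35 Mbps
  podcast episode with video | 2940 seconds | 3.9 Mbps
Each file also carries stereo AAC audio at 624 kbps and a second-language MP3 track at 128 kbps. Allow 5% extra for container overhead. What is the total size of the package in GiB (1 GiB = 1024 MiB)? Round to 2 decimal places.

Audio total: 624 + 128 = 752 kbps = 0.752 Mbps.
Twitch VOD: 6.952 Mbps × 15120 s × 1.05 = 110370.0 Mb
short film: 13.102 Mbps × 600 s × 1.05 = 8254.3 Mb
podcast episode with video: 4.652 Mbps × 2940 s × 1.05 = 14360.7 Mb
Total: 132984.9 Mb = 16623.1 MB.
= 15.48 GiB.

15.48 GiB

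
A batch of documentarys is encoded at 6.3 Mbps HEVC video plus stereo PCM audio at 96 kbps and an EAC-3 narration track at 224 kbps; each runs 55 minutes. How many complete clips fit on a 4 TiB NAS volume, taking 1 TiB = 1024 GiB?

55 min = 3300 s
Audio total: 96 + 224 = 320 kbps = 0.320 Mbps.
Total bitrate: 6.620 Mbps.
Per item: 6.620 Mbps × 3300 s = 21,846 Mb = 2,731 MB.
Capacity: 4 TiB = 35,184,372 Mb; 1610.56 items → 1610 complete.

1610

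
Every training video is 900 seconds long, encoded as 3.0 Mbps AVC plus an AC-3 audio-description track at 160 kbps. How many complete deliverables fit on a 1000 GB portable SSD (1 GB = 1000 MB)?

2812

Audio: 160 kbps = 0.160 Mbps.
Total bitrate: 3.160 Mbps.
Per item: 3.160 Mbps × 900 s = 2,844 Mb = 355.5 MB.
Capacity: 1000 GB = 8,000,000 Mb; 2812.94 items → 2812 complete.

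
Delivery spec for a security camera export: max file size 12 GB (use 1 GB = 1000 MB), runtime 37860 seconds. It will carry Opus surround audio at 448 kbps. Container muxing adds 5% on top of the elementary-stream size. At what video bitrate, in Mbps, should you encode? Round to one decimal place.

Budget: 12 GB = 96000.0 Mb.
Stream payload after overhead: 96000.0 / 1.05 = 91428.6 Mb.
Total bitrate budget: 91428.6 Mb / 37860 s = 2.415 Mbps.
Audio: 448 kbps = 0.448 Mbps.
Video: 2.415 − 0.448 = 1.967 Mbps.

2.0 Mbps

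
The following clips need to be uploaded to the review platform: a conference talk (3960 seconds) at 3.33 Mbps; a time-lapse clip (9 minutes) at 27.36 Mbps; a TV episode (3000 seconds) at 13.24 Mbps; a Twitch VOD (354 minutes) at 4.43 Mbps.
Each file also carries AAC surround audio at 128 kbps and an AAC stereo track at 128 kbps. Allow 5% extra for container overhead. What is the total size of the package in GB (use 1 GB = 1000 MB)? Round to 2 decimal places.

22.20 GB

Audio total: 128 + 128 = 256 kbps = 0.256 Mbps.
conference talk: 3.586 Mbps × 3960 s × 1.05 = 14910.6 Mb
time-lapse clip: 27.616 Mbps × 540 s × 1.05 = 15658.3 Mb
TV episode: 13.496 Mbps × 3000 s × 1.05 = 42512.4 Mb
Twitch VOD: 4.686 Mbps × 21240 s × 1.05 = 104507.2 Mb
Total: 177588.4 Mb = 22198.6 MB.
= 22.20 GB.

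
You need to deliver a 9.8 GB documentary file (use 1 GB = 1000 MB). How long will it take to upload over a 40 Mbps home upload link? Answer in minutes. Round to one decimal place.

File: 9.8 GB = 78400.0 Mb.
At 40 Mbps: 78400.0 / 40 = 1960.0 s ≈ 32.7 minutes.

32.7 minutes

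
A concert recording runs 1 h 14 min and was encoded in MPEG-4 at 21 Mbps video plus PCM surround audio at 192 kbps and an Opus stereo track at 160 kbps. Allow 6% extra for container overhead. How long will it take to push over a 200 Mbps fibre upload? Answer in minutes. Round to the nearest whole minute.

1 h 14 min = 74 min = 4440 s
Audio total: 192 + 160 = 352 kbps = 0.352 Mbps.
Total bitrate: 21.352 Mbps.
File: 21.352 Mbps × 4440 s = 94802.9 Mb.
With 6% container overhead: ×1.06. → 100491.1 Mb.
At 200 Mbps: 100491.1 / 200 = 502.5 s ≈ 8.37 minutes.

8 minutes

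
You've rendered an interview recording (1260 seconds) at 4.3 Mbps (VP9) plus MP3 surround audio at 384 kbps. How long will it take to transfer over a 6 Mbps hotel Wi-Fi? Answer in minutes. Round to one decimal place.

16.4 minutes

Audio: 384 kbps = 0.384 Mbps.
Total bitrate: 4.684 Mbps.
File: 4.684 Mbps × 1260 s = 5901.8 Mb.
At 6 Mbps: 5901.8 / 6 = 983.6 s ≈ 16.4 minutes.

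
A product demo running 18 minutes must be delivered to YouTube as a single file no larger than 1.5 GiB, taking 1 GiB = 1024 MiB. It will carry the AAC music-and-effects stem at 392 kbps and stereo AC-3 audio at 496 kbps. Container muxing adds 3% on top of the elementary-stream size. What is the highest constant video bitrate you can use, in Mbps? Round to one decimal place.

Budget: 1.5 GiB = 12884.9 Mb.
Stream payload after overhead: 12884.9 / 1.03 = 12509.6 Mb.
18 min = 1080 s
Total bitrate budget: 12509.6 Mb / 1080 s = 11.583 Mbps.
Audio total: 392 + 496 = 888 kbps = 0.888 Mbps.
Video: 11.583 − 0.888 = 10.695 Mbps.

10.7 Mbps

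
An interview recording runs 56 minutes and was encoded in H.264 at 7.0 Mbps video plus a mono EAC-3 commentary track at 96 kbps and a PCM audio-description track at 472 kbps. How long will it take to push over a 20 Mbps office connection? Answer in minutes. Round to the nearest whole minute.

21 minutes

56 min = 3360 s
Audio total: 96 + 472 = 568 kbps = 0.568 Mbps.
Total bitrate: 7.568 Mbps.
File: 7.568 Mbps × 3360 s = 25428.5 Mb.
At 20 Mbps: 25428.5 / 20 = 1271.4 s ≈ 21.2 minutes.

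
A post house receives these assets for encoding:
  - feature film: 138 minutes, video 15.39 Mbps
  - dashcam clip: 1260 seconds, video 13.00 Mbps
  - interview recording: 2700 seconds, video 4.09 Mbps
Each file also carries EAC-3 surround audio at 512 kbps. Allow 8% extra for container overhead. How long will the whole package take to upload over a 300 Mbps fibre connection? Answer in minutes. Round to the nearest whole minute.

10 minutes

Audio: 512 kbps = 0.512 Mbps.
feature film: 15.902 Mbps × 8280 s × 1.08 = 142202.0 Mb
dashcam clip: 13.512 Mbps × 1260 s × 1.08 = 18387.1 Mb
interview recording: 4.602 Mbps × 2700 s × 1.08 = 13419.4 Mb
Total: 174008.6 Mb = 21751.1 MB.
At 300 Mbps: 174008.6 / 300 = 580 s ≈ 9.67 minutes.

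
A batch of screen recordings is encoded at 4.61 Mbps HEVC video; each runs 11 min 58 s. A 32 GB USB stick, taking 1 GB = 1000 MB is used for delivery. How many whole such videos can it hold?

11 min 58 s = 718 s
Per item: 4.610 Mbps × 718 s = 3,310 Mb = 413.7 MB.
Capacity: 32 GB = 256,000 Mb; 77.34 items → 77 complete.

77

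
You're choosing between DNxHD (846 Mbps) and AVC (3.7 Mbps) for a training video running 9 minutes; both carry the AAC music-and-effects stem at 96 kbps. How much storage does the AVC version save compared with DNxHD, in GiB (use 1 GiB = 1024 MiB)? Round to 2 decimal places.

52.95 GiB

9 min = 540 s
Audio: 96 kbps = 0.096 Mbps.
DNxHD: 846.096 Mbps × 540 s = 456891.8 Mb = 53.189 GiB.
AVC: 3.796 Mbps × 540 s = 2049.8 Mb = 0.239 GiB.
Saving: 53.189 − 0.239 = 52.951 GiB.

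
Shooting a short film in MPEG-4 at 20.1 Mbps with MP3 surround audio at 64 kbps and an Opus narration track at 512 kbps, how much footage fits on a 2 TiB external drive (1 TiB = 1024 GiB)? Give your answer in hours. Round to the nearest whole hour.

236 hours

Audio total: 64 + 512 = 576 kbps = 0.576 Mbps.
Total bitrate: 20.1 + 0.576 = 20.676 Mbps.
Capacity: 2 TiB = 17,592,186 Mb.
Recording time: 17,592,186 / 20.676 = 850,851 s ≈ 236 hours.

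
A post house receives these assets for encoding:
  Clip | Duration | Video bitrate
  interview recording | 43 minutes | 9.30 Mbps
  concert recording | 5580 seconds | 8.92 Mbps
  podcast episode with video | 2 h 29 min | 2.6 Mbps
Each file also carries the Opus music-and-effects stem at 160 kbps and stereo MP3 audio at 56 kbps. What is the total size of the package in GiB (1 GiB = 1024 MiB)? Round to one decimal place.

11.7 GiB

Audio total: 160 + 56 = 216 kbps = 0.216 Mbps.
interview recording: 9.516 Mbps × 2580 s = 24551.3 Mb
concert recording: 9.136 Mbps × 5580 s = 50978.9 Mb
podcast episode with video: 2.816 Mbps × 8940 s = 25175.0 Mb
Total: 100705.2 Mb = 12588.1 MB.
= 11.72 GiB.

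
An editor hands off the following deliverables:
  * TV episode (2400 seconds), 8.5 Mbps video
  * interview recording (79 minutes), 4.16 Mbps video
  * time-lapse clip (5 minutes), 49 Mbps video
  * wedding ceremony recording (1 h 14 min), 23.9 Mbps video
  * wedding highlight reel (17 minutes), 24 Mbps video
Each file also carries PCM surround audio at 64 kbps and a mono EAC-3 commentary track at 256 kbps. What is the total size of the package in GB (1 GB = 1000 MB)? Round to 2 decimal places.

23.69 GB

Audio total: 64 + 256 = 320 kbps = 0.320 Mbps.
TV episode: 8.820 Mbps × 2400 s = 21168.0 Mb
interview recording: 4.480 Mbps × 4740 s = 21235.2 Mb
time-lapse clip: 49.320 Mbps × 300 s = 14796.0 Mb
wedding ceremony recording: 24.220 Mbps × 4440 s = 107536.8 Mb
wedding highlight reel: 24.320 Mbps × 1020 s = 24806.4 Mb
Total: 189542.4 Mb = 23692.8 MB.
= 23.69 GB.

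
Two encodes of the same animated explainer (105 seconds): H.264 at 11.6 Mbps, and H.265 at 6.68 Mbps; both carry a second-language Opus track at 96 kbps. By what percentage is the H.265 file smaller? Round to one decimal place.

42.1%

Audio: 96 kbps = 0.096 Mbps.
H.264: 11.696 Mbps × 105 s = 1228.1 Mb = 153.510 MB.
H.265: 6.776 Mbps × 105 s = 711.5 Mb = 88.935 MB.
Reduction: (1 − 88.935/153.510) × 100 = 42.07%.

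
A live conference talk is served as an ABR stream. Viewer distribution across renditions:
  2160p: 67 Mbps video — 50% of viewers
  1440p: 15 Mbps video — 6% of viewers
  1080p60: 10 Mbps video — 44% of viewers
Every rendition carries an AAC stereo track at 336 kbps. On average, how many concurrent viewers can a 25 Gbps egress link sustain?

638

Audio: 336 kbps = 0.336 Mbps.
Average per-viewer bitrate: 0.50×67.336 + 0.06×15.336 + 0.44×10.336 = 39.136 Mbps.
25 Gbps = 25,000 Mbps; 25,000 / 39.136 = 638.80 → 638.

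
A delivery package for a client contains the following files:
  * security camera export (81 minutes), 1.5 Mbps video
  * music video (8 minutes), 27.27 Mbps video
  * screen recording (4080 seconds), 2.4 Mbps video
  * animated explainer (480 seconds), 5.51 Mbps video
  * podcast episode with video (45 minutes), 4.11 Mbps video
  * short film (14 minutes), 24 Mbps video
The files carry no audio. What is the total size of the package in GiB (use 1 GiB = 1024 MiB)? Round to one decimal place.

7.5 GiB

security camera export: 1.500 Mbps × 4860 s = 7290.0 Mb
music video: 27.270 Mbps × 480 s = 13089.6 Mb
screen recording: 2.400 Mbps × 4080 s = 9792.0 Mb
animated explainer: 5.510 Mbps × 480 s = 2644.8 Mb
podcast episode with video: 4.110 Mbps × 2700 s = 11097.0 Mb
short film: 24.000 Mbps × 840 s = 20160.0 Mb
Total: 64073.4 Mb = 8009.2 MB.
= 7.459 GiB.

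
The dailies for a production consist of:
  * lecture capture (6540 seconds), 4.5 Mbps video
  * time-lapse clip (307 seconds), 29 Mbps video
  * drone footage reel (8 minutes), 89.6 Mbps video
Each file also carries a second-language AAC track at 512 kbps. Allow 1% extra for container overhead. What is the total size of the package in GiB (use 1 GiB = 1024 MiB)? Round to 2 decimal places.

Audio: 512 kbps = 0.512 Mbps.
lecture capture: 5.012 Mbps × 6540 s × 1.01 = 33106.3 Mb
time-lapse clip: 29.512 Mbps × 307 s × 1.01 = 9150.8 Mb
drone footage reel: 90.112 Mbps × 480 s × 1.01 = 43686.3 Mb
Total: 85943.3 Mb = 10742.9 MB.
= 10.01 GiB.

10.01 GiB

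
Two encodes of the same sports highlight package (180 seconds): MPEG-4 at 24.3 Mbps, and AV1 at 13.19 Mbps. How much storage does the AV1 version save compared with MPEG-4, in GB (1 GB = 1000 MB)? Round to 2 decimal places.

MPEG-4: 24.300 Mbps × 180 s = 4374.0 Mb = 0.547 GB.
AV1: 13.190 Mbps × 180 s = 2374.2 Mb = 0.297 GB.
Saving: 0.547 − 0.297 = 0.250 GB.

0.25 GB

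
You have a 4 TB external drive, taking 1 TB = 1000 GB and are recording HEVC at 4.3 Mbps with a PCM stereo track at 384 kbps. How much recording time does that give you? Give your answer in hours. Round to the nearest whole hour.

1898 hours

Audio: 384 kbps = 0.384 Mbps.
Total bitrate: 4.3 + 0.384 = 4.684 Mbps.
Capacity: 4 TB = 32,000,000 Mb.
Recording time: 32,000,000 / 4.684 = 6,831,768 s ≈ 1,898 hours.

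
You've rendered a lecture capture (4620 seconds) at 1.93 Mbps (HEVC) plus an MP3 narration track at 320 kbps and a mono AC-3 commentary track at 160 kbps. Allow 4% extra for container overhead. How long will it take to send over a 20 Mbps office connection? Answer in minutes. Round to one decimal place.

9.6 minutes

Audio total: 320 + 160 = 480 kbps = 0.480 Mbps.
Total bitrate: 2.410 Mbps.
File: 2.410 Mbps × 4620 s = 11134.2 Mb.
With 4% container overhead: ×1.04. → 11579.6 Mb.
At 20 Mbps: 11579.6 / 20 = 579.0 s ≈ 9.65 minutes.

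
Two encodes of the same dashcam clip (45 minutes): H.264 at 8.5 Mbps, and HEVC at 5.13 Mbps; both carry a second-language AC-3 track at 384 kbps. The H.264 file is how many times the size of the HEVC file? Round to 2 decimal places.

1.61

45 min = 2700 s
Audio: 384 kbps = 0.384 Mbps.
H.264: 8.884 Mbps × 2700 s = 23986.8 Mb = 2.792 GiB.
HEVC: 5.514 Mbps × 2700 s = 14887.8 Mb = 1.733 GiB.
Ratio: 2.792 / 1.733 = 1.611.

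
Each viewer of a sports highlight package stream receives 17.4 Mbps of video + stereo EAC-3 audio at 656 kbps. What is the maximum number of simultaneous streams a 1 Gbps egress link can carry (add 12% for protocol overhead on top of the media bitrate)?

49

Audio: 656 kbps = 0.656 Mbps.
Per-viewer media rate: 18.056 Mbps.
On the wire with 12% overhead: 20.223 Mbps.
1 Gbps = 1,000 Mbps; 1,000 / 20.223 = 49.45 → 49 viewers.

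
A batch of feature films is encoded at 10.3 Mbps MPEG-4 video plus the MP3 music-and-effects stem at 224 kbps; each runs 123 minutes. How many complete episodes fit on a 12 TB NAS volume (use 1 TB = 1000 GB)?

123 min = 7380 s
Audio: 224 kbps = 0.224 Mbps.
Total bitrate: 10.524 Mbps.
Per item: 10.524 Mbps × 7380 s = 77,667 Mb = 9,708 MB.
Capacity: 12 TB = 96,000,000 Mb; 1236.04 items → 1236 complete.

1236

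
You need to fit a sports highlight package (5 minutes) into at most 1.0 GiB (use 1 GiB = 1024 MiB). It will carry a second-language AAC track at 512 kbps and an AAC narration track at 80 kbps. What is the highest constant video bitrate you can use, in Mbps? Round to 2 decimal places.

Budget: 1.0 GiB = 8589.9 Mb.
5 min = 300 s
Total bitrate budget: 8589.9 Mb / 300 s = 28.633 Mbps.
Audio total: 512 + 80 = 592 kbps = 0.592 Mbps.
Video: 28.633 − 0.592 = 28.041 Mbps.

28.04 Mbps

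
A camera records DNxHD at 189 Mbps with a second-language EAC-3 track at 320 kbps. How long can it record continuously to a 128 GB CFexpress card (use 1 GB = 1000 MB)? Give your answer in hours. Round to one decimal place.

1.5 hours

Audio: 320 kbps = 0.320 Mbps.
Total bitrate: 189 + 0.320 = 189.320 Mbps.
Capacity: 128 GB = 1,024,000 Mb.
Recording time: 1,024,000 / 189.320 = 5,409 s ≈ 1.50 hours.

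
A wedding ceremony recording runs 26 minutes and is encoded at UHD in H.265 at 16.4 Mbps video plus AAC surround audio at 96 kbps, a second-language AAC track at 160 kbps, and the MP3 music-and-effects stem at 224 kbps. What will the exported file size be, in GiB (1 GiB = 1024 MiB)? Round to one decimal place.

26 min = 1560 s
Audio total: 96 + 160 + 224 = 480 kbps = 0.480 Mbps.
Total bitrate: 16.4 + 0.480 = 16.880 Mbps.
Stream data: 16.880 Mbps × 1560 s = 26332.8 Mb.
26,333 Mb = 3,291,600,000 bytes ÷ 1,073,741,824 = 3.066 GiB.

3.1 GiB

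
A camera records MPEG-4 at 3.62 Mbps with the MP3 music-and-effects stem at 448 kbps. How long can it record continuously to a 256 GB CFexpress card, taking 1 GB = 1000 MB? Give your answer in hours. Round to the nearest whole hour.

Audio: 448 kbps = 0.448 Mbps.
Total bitrate: 3.62 + 0.448 = 4.068 Mbps.
Capacity: 256 GB = 2,048,000 Mb.
Recording time: 2,048,000 / 4.068 = 503,441 s ≈ 140 hours.

140 hours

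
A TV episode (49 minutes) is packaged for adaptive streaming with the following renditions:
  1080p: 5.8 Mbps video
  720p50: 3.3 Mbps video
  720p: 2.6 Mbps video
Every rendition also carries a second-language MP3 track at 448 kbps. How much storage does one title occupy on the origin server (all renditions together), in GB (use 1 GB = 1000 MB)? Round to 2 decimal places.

4.79 GB

49 min = 2940 s
Audio: 448 kbps = 0.448 Mbps.
Sum of rendition bitrates: (5.8+0.448) + (3.3+0.448) + (2.6+0.448) = 13.044 Mbps.
× 2940 s = 38,349 Mb = 4,794 MB = 4.794 GB.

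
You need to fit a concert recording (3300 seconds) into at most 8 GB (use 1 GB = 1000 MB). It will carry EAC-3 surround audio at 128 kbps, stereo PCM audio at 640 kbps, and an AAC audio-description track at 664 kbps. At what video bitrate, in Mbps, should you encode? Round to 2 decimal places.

17.96 Mbps

Budget: 8 GB = 64000.0 Mb.
Total bitrate budget: 64000.0 Mb / 3300 s = 19.394 Mbps.
Audio total: 128 + 640 + 664 = 1432 kbps = 1.432 Mbps.
Video: 19.394 − 1.432 = 17.962 Mbps.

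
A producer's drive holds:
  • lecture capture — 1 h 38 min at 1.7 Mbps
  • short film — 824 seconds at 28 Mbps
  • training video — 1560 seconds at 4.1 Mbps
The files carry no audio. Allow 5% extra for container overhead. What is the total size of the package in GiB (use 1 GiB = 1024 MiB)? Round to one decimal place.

lecture capture: 1.700 Mbps × 5880 s × 1.05 = 10495.8 Mb
short film: 28.000 Mbps × 824 s × 1.05 = 24225.6 Mb
training video: 4.100 Mbps × 1560 s × 1.05 = 6715.8 Mb
Total: 41437.2 Mb = 5179.6 MB.
= 4.824 GiB.

4.8 GiB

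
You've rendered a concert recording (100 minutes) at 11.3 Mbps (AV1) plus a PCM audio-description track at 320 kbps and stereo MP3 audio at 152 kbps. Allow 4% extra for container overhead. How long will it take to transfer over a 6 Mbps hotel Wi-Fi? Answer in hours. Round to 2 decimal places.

100 min = 6000 s
Audio total: 320 + 152 = 472 kbps = 0.472 Mbps.
Total bitrate: 11.772 Mbps.
File: 11.772 Mbps × 6000 s = 70632.0 Mb.
With 4% container overhead: ×1.04. → 73457.3 Mb.
At 6 Mbps: 73457.3 / 6 = 12242.9 s ≈ 3.4 hours.

3.40 hours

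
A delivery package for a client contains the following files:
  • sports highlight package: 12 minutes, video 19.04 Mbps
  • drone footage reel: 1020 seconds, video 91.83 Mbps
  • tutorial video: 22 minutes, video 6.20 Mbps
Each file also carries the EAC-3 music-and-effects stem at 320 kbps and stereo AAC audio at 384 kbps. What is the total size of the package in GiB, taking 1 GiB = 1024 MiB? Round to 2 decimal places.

Audio total: 320 + 384 = 704 kbps = 0.704 Mbps.
sports highlight package: 19.744 Mbps × 720 s = 14215.7 Mb
drone footage reel: 92.534 Mbps × 1020 s = 94384.7 Mb
tutorial video: 6.904 Mbps × 1320 s = 9113.3 Mb
Total: 117713.6 Mb = 14714.2 MB.
= 13.70 GiB.

13.70 GiB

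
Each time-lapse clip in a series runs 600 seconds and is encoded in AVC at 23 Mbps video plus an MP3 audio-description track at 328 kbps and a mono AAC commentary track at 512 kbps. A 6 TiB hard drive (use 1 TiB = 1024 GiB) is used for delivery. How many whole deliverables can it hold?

3689

Audio total: 328 + 512 = 840 kbps = 0.840 Mbps.
Total bitrate: 23.840 Mbps.
Per item: 23.840 Mbps × 600 s = 14,304 Mb = 1,788 MB.
Capacity: 6 TiB = 52,776,558 Mb; 3689.64 items → 3689 complete.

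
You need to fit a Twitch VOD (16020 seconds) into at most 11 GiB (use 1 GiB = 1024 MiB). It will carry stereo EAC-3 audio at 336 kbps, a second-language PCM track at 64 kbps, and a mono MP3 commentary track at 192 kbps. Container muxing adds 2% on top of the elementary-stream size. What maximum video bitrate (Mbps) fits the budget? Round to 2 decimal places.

Budget: 11 GiB = 94489.3 Mb.
Stream payload after overhead: 94489.3 / 1.02 = 92636.5 Mb.
Total bitrate budget: 92636.5 Mb / 16020 s = 5.783 Mbps.
Audio total: 336 + 64 + 192 = 592 kbps = 0.592 Mbps.
Video: 5.783 − 0.592 = 5.191 Mbps.

5.19 Mbps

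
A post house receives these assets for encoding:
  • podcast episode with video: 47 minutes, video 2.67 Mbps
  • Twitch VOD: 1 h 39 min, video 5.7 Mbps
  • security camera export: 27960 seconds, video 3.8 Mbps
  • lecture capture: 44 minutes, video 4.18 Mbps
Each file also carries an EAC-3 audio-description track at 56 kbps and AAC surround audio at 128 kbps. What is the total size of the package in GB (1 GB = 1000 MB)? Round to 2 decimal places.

20.74 GB

Audio total: 56 + 128 = 184 kbps = 0.184 Mbps.
podcast episode with video: 2.854 Mbps × 2820 s = 8048.3 Mb
Twitch VOD: 5.884 Mbps × 5940 s = 34951.0 Mb
security camera export: 3.984 Mbps × 27960 s = 111392.6 Mb
lecture capture: 4.364 Mbps × 2640 s = 11521.0 Mb
Total: 165912.8 Mb = 20739.1 MB.
= 20.74 GB.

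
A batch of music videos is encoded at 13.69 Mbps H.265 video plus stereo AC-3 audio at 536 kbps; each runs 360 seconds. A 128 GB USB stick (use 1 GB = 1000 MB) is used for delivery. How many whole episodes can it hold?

Audio: 536 kbps = 0.536 Mbps.
Total bitrate: 14.226 Mbps.
Per item: 14.226 Mbps × 360 s = 5,121 Mb = 640.2 MB.
Capacity: 128 GB = 1,024,000 Mb; 199.95 items → 199 complete.

199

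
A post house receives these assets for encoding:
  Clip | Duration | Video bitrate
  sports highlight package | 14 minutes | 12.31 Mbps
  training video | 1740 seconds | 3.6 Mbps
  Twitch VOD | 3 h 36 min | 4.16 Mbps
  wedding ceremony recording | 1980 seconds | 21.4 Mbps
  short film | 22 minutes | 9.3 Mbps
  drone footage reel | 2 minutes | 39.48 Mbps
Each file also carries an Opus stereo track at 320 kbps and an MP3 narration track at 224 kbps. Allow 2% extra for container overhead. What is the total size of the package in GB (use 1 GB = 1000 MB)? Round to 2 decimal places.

17.88 GB

Audio total: 320 + 224 = 544 kbps = 0.544 Mbps.
sports highlight package: 12.854 Mbps × 840 s × 1.02 = 11013.3 Mb
training video: 4.144 Mbps × 1740 s × 1.02 = 7354.8 Mb
Twitch VOD: 4.704 Mbps × 12960 s × 1.02 = 62183.1 Mb
wedding ceremony recording: 21.944 Mbps × 1980 s × 1.02 = 44318.1 Mb
short film: 9.844 Mbps × 1320 s × 1.02 = 13254.0 Mb
drone footage reel: 40.024 Mbps × 120 s × 1.02 = 4898.9 Mb
Total: 143022.2 Mb = 17877.8 MB.
= 17.88 GB.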